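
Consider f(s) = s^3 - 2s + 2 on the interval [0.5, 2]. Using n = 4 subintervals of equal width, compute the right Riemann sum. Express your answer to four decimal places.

Δs = (2 − 0.5)/4 = 0.375.
Right endpoints: 0.875, 1.25, 1.625, 2.
f(0.875) = 471/512, f(1.25) = 1.453125, f(1.625) = 1557/512, f(2) = 6.
Sum = Δs · [f(0.875) + f(1.25) + f(1.625) + f(2)].
Sum ≈ 4.2803.

4.2803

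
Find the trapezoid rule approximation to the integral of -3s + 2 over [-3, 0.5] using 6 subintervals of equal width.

Δs = (0.5 − (-3))/6 = 7/12.
f(-3) = 11, f(-29/12) = 9.25, f(-11/6) = 7.5, f(-1.25) = 5.75, f(-2/3) = 4, f(-1/12) = 2.25, f(0.5) = 0.5.
T_6 = (Δs/2)·[f(s_0) + 2f(s_1) + ... + 2f(s_{5}) + f(s_6)].
Sum = 20.125.

20.125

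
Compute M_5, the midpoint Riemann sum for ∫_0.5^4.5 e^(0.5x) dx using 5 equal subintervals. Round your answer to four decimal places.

16.2985

Δx = (4.5 − 0.5)/5 = 0.8.
Midpoints: 0.9, 1.7, 2.5, 3.3, 4.1.
f(0.9) ≈ 1.5683, f(1.7) ≈ 2.3396, f(2.5) ≈ 3.4903, f(3.3) ≈ 5.2070, f(4.1) ≈ 7.7679.
Sum = Δx · [f(0.9) + f(1.7) + f(2.5) + f(3.3) + f(4.1)].
Sum ≈ 16.2985.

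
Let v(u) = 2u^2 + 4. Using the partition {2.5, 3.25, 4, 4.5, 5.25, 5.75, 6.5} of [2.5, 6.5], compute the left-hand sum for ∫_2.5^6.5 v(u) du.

Subinterval widths: 0.75, 0.75, 0.5, 0.75, 0.5, 0.75.
Left endpoints: 2.5, 3.25, 4, 4.5, 5.25, 5.75.
v(2.5) = 16.5, v(3.25) = 25.125, v(4) = 36, v(4.5) = 44.5, v(5.25) = 59.125, v(5.75) = 70.125.
Sum = Σ Δu_i · v(u_i).
Sum = 164.75.

164.75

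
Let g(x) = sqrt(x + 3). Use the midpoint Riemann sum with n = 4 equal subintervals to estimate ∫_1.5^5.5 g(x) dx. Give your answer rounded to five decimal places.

Δx = (5.5 − 1.5)/4 = 1.
Midpoints: 2, 3, 4, 5.
g(2) ≈ 2.23607, g(3) ≈ 2.44949, g(4) ≈ 2.64575, g(5) ≈ 2.82843.
Sum = Δx · [g(2) + g(3) + g(4) + g(5)].
Sum ≈ 10.15974.

10.15974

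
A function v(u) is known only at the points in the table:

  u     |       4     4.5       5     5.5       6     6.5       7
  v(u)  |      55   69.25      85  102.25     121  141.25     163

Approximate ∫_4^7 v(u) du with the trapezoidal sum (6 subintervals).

Δu = 0.5.
T_6 = (0.5/2)·[55 + 2·69.25 + 2·85 + 2·102.25 + 2·121 + 2·141.25 + 163] = 313.875.

313.875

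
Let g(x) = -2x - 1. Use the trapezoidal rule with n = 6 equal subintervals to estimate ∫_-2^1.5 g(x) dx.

Δx = (1.5 − (-2))/6 = 7/12.
g(-2) = 3, g(-17/12) = 11/6, g(-5/6) = 2/3, g(-0.25) = -0.5, g(1/3) = -5/3, g(11/12) = -17/6, g(1.5) = -4.
T_6 = (Δx/2)·[g(x_0) + 2g(x_1) + ... + 2g(x_{5}) + g(x_6)].
Sum = -1.75.

-1.75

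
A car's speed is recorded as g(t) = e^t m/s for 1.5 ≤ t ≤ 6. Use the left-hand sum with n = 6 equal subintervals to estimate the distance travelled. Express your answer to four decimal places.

Δt = (6 − 1.5)/6 = 0.75.
Left endpoints: 1.5, 2.25, 3, 3.75, 4.5, 5.25.
g(1.5) ≈ 4.4817, g(2.25) ≈ 9.4877, g(3) ≈ 20.0855, g(3.75) ≈ 42.5211, g(4.5) ≈ 90.0171, g(5.25) ≈ 190.5663.
Sum = Δt · [g(1.5) + g(2.25) + g(3) + ...].
Sum ≈ 267.8696.

267.8696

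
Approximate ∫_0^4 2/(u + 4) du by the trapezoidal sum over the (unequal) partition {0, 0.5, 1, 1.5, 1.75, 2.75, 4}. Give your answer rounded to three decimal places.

Subinterval widths: 0.5, 0.5, 0.5, 0.25, 1, 1.25.
f(0) = 0.5, f(0.5) = 4/9, f(1) = 0.4, f(1.5) = 4/11, f(1.75) = 8/23, f(2.75) = 8/27, f(4) = 0.25.
On each subinterval the trapezoid contributes (Δu_i/2)·[f(u_{i-1}) + f(u_i)].
Sum ≈ 1.391.

1.391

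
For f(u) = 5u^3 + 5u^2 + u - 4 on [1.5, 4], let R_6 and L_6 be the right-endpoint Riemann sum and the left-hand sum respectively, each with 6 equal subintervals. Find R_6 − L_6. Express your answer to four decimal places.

R_6 ≈ 492.928964.
L_6 ≈ 336.939381.
R_6 − L_6 ≈ 155.9896.

155.9896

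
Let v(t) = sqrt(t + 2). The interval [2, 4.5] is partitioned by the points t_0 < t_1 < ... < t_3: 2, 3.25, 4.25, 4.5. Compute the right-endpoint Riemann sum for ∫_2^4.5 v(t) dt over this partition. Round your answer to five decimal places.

6.00149

Subinterval widths: 1.25, 1, 0.25.
Right endpoints: 3.25, 4.25, 4.5.
v(3.25) ≈ 2.29129, v(4.25) ≈ 2.50000, v(4.5) ≈ 2.54951.
Sum = Σ Δt_i · v(t_i).
Sum ≈ 6.00149.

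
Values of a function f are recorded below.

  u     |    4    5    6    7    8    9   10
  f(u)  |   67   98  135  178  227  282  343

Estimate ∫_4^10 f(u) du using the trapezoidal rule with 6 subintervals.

1125

Δu = 1.
T_6 = (1/2)·[67 + 2·98 + 2·135 + 2·178 + 2·227 + 2·282 + 343] = 1125.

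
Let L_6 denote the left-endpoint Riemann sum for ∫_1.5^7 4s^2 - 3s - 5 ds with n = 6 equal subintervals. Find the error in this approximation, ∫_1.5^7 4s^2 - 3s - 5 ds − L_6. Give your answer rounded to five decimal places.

75.06481

Exact integral: ∫_1.5^7 f(s) ds ≈ 355.2083333.
L_6 ≈ 280.1435185.
Error ≈ 355.2083333 − 280.1435185 ≈ 75.06481.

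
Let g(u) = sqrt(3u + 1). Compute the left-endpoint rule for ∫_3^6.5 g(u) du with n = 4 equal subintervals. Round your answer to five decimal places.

12.99240

Δu = (6.5 − 3)/4 = 0.875.
Left endpoints: 3, 3.875, 4.75, 5.625.
g(3) ≈ 3.16228, g(3.875) ≈ 3.55317, g(4.75) ≈ 3.90512, g(5.625) ≈ 4.22788.
Sum = Δu · [g(3) + g(3.875) + g(4.75) + g(5.625)].
Sum ≈ 12.99240.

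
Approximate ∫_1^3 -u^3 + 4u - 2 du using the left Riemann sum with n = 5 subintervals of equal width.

-4.72

Δu = (3 − 1)/5 = 0.4.
Left endpoints: 1, 1.4, 1.8, 2.2, 2.6.
f(1) = 1, f(1.4) = 0.856, f(1.8) = -0.632, f(2.2) = -3.848, f(2.6) = -9.176.
Sum = Δu · [f(1) + f(1.4) + f(1.8) + f(2.2) + f(2.6)].
Sum = -4.72.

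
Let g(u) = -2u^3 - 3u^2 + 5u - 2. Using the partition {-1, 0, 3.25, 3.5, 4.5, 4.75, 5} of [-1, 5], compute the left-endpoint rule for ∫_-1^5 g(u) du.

-263.71875

Subinterval widths: 1, 3.25, 0.25, 1, 0.25, 0.25.
Left endpoints: -1, 0, 3.25, 3.5, 4.5, 4.75.
g(-1) = -8, g(0) = -2, g(3.25) = -86.09375, g(3.5) = -107, g(4.5) = -222.5, g(4.75) = -260.28125.
Sum = Σ Δu_i · g(u_i).
Sum = -263.71875.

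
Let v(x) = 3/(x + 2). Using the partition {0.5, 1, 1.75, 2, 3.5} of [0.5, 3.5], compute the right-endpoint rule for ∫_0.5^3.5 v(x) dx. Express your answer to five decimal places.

2.10568

Subinterval widths: 0.5, 0.75, 0.25, 1.5.
Right endpoints: 1, 1.75, 2, 3.5.
v(1) = 1, v(1.75) = 0.8, v(2) = 0.75, v(3.5) = 6/11.
Sum = Σ Δx_i · v(x_i).
Sum ≈ 2.10568.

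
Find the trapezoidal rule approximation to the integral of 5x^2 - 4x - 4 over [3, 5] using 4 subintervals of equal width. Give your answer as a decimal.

Δx = (5 − 3)/4 = 0.5.
f(3) = 29, f(3.5) = 43.25, f(4) = 60, f(4.5) = 79.25, f(5) = 101.
T_4 = (Δx/2)·[f(x_0) + 2f(x_1) + 2f(x_2) + 2f(x_3) + f(x_4)].
Sum = 123.75.

123.75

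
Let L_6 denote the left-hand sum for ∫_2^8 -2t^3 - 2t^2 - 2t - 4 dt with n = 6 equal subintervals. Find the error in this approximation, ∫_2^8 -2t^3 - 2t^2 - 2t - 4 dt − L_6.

Exact integral: ∫_2^8 f(t) dt = -2460.
L_6 = -1922.
Error = -2460 − (-1922) = -538.

-538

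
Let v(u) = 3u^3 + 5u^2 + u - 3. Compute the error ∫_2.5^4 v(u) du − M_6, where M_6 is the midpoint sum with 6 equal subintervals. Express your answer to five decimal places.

0.26758

Exact integral: ∫_2.5^4 v(u) du = 243.703125.
M_6 ≈ 243.4355469.
Error ≈ 243.703125 − 243.4355469 ≈ 0.26758.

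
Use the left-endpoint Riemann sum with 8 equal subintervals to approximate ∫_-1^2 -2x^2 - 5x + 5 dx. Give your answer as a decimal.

Δx = (2 − (-1))/8 = 0.375.
Left endpoints: -1, -0.625, -0.25, 0.125, 0.5, 0.875, 1.25, 1.625.
f(-1) = 8, f(-0.625) = 7.34375, f(-0.25) = 6.125, f(0.125) = 4.34375, f(0.5) = 2, f(0.875) = -0.90625, f(1.25) = -4.375, f(1.625) = -8.40625.
Sum = Δx · [f(-1) + f(-0.625) + f(-0.25) + ...].
Sum = 5.296875.

5.296875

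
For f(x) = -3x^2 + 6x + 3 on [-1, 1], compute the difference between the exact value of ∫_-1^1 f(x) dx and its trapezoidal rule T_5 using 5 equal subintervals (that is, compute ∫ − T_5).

0.16

Exact integral: ∫_-1^1 f(x) dx = 4.
T_5 = 3.84.
Error = 4 − 3.84 = 0.16.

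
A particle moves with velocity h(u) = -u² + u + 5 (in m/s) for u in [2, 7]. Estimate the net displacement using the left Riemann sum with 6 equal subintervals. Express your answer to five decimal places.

-48.07870

Δu = (7 − 2)/6 = 5/6.
Left endpoints: 2, 17/6, 11/3, 4.5, 16/3, 37/6.
h(2) = 3, h(17/6) = -7/36, h(11/3) = -43/9, h(4.5) = -10.75, h(16/3) = -163/9, h(37/6) = -967/36.
Sum = Δu · [h(2) + h(17/6) + h(11/3) + ...].
Sum ≈ -48.07870.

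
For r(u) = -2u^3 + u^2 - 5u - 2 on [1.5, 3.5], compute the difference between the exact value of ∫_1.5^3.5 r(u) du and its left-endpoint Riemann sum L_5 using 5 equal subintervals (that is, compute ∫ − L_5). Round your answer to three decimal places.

-15.053

Exact integral: ∫_1.5^3.5 r(u) du ≈ -88.33333.
L_5 = -73.28.
Error ≈ -88.33333 − (-73.28) ≈ -15.053.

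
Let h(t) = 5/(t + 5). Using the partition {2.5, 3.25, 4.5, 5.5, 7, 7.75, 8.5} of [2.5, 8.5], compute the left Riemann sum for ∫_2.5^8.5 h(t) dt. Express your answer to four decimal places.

3.1048

Subinterval widths: 0.75, 1.25, 1, 1.5, 0.75, 0.75.
Left endpoints: 2.5, 3.25, 4.5, 5.5, 7, 7.75.
h(2.5) = 2/3, h(3.25) = 20/33, h(4.5) = 10/19, h(5.5) = 10/21, h(7) = 5/12, h(7.75) = 20/51.
Sum = Σ Δt_i · h(t_i).
Sum ≈ 3.1048.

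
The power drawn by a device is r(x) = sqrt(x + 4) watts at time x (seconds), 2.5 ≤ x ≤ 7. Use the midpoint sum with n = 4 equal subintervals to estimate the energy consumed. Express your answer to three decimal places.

Δx = (7 − 2.5)/4 = 1.125.
Midpoints: 3.0625, 4.1875, 5.3125, 6.4375.
r(3.0625) ≈ 2.658, r(4.1875) ≈ 2.861, r(5.3125) ≈ 3.052, r(6.4375) ≈ 3.231.
Sum = Δx · [r(3.0625) + r(4.1875) + r(5.3125) + r(6.4375)].
Sum ≈ 13.276.

13.276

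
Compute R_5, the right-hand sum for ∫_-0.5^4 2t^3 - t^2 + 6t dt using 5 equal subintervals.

Δt = (4 − (-0.5))/5 = 0.9.
Right endpoints: 0.4, 1.3, 2.2, 3.1, 4.
f(0.4) = 2.368, f(1.3) = 10.504, f(2.2) = 29.656, f(3.1) = 68.572, f(4) = 136.
Sum = Δt · [f(0.4) + f(1.3) + f(2.2) + f(3.1) + f(4)].
Sum = 222.39.

222.39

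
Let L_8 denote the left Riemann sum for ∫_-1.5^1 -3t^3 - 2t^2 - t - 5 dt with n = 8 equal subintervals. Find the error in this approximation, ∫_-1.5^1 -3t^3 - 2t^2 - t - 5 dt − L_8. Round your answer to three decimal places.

-2.061

Exact integral: ∫_-1.5^1 f(t) dt ≈ -11.74479.
L_8 ≈ -9.68384.
Error ≈ -11.74479 − (-9.68384) ≈ -2.061.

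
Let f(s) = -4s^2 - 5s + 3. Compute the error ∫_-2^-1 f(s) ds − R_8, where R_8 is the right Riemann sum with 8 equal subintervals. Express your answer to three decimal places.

Exact integral: ∫_-2^-1 f(s) ds ≈ 1.16667.
R_8 = 1.59375.
Error ≈ 1.16667 − 1.59375 ≈ -0.427.

-0.427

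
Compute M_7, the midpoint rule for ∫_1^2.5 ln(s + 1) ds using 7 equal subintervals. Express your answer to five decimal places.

Δs = (2.5 − 1)/7 = 3/14.
Midpoints: 31/28, 37/28, 43/28, 1.75, 55/28, 61/28, 67/28.
f(31/28) ≈ 0.74533, f(37/28) ≈ 0.84218, f(43/28) ≈ 0.93048, f(1.75) ≈ 1.01160, f(55/28) ≈ 1.08664, f(61/28) ≈ 1.15643, f(67/28) ≈ 1.22167.
Sum = Δs · [f(31/28) + f(37/28) + f(43/28) + ...].
Sum ≈ 1.49879.

1.49879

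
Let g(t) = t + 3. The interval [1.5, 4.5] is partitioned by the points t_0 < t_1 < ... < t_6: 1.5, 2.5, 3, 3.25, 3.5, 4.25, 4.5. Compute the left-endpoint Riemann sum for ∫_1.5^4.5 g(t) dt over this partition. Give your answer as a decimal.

Subinterval widths: 1, 0.5, 0.25, 0.25, 0.75, 0.25.
Left endpoints: 1.5, 2.5, 3, 3.25, 3.5, 4.25.
g(1.5) = 4.5, g(2.5) = 5.5, g(3) = 6, g(3.25) = 6.25, g(3.5) = 6.5, g(4.25) = 7.25.
Sum = Σ Δt_i · g(t_i).
Sum = 17.

17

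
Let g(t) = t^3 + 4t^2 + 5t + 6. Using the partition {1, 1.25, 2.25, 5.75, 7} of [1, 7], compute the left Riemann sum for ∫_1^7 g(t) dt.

641.95703125

Subinterval widths: 0.25, 1, 3.5, 1.25.
Left endpoints: 1, 1.25, 2.25, 5.75.
g(1) = 16, g(1.25) = 20.453125, g(2.25) = 48.890625, g(5.75) = 357.109375.
Sum = Σ Δt_i · g(t_i).
Sum = 641.95703125.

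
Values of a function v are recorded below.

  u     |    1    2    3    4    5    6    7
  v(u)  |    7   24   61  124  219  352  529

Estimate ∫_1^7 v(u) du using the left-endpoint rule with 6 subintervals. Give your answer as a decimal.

787

Δu = 1.
Sum = 1·[7 + 24 + 61 + 124 + 219 + 352] = 787.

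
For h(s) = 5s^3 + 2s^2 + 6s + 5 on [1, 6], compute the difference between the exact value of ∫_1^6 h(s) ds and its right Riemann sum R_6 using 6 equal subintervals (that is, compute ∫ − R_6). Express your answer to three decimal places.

-521.123

Exact integral: ∫_1^6 h(s) ds ≈ 1892.08333.
R_6 ≈ 2413.20602.
Error ≈ 1892.08333 − 2413.20602 ≈ -521.123.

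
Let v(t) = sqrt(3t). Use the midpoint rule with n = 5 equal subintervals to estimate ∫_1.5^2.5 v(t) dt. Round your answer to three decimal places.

Δt = (2.5 − 1.5)/5 = 0.2.
Midpoints: 1.6, 1.8, 2, 2.2, 2.4.
v(1.6) ≈ 2.191, v(1.8) ≈ 2.324, v(2) ≈ 2.449, v(2.2) ≈ 2.569, v(2.4) ≈ 2.683.
Sum = Δt · [v(1.6) + v(1.8) + v(2) + v(2.2) + v(2.4)].
Sum ≈ 2.443.

2.443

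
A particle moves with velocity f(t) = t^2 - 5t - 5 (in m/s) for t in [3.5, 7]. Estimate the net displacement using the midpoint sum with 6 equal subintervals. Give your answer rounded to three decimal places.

Δt = (7 − 3.5)/6 = 7/12.
Midpoints: 91/24, 4.375, 119/24, 133/24, 6.125, 161/24.
f(91/24) = -5519/576, f(4.375) = -7.734375, f(119/24) = -2999/576, f(133/24) = -1151/576, f(6.125) = 1.890625, f(161/24) = 3721/576.
Sum = Δt · [f(91/24) + f(4.375) + f(119/24) + ...].
Sum ≈ -9.433.

-9.433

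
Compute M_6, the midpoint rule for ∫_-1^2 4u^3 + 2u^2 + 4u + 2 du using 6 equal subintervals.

32.5

Δu = (2 − (-1))/6 = 0.5.
Midpoints: -0.75, -0.25, 0.25, 0.75, 1.25, 1.75.
f(-0.75) = -1.5625, f(-0.25) = 1.0625, f(0.25) = 3.1875, f(0.75) = 7.8125, f(1.25) = 17.9375, f(1.75) = 36.5625.
Sum = Δu · [f(-0.75) + f(-0.25) + f(0.25) + ...].
Sum = 32.5.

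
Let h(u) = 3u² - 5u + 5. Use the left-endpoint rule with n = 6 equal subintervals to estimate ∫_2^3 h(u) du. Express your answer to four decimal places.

10.6806

Δu = (3 − 2)/6 = 1/6.
Left endpoints: 2, 13/6, 7/3, 2.5, 8/3, 17/6.
h(2) = 7, h(13/6) = 8.25, h(7/3) = 29/3, h(2.5) = 11.25, h(8/3) = 13, h(17/6) = 179/12.
Sum = Δu · [h(2) + h(13/6) + h(7/3) + ...].
Sum ≈ 10.6806.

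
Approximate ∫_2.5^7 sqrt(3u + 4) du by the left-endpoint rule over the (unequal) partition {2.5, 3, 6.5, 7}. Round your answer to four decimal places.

16.7389

Subinterval widths: 0.5, 3.5, 0.5.
Left endpoints: 2.5, 3, 6.5.
f(2.5) ≈ 3.3912, f(3) ≈ 3.6056, f(6.5) ≈ 4.8477.
Sum = Σ Δu_i · f(u_i).
Sum ≈ 16.7389.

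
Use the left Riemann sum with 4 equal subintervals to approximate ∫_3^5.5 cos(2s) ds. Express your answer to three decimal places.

Δs = (5.5 − 3)/4 = 0.625.
Left endpoints: 3, 3.625, 4.25, 4.875.
f(3) ≈ 0.960, f(3.625) ≈ 0.568, f(4.25) ≈ -0.602, f(4.875) ≈ -0.948.
Sum = Δs · [f(3) + f(3.625) + f(4.25) + f(4.875)].
Sum ≈ -0.013.

-0.013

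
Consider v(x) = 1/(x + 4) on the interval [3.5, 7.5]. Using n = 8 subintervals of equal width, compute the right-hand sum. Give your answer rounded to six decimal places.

Δx = (7.5 − 3.5)/8 = 0.5.
Right endpoints: 4, 4.5, 5, 5.5, 6, 6.5, 7, 7.5.
v(4) = 0.125, v(4.5) = 2/17, v(5) = 1/9, v(5.5) = 2/19, v(6) = 0.1, v(6.5) = 2/21, v(7) = 1/11, v(7.5) = 2/23.
Sum = Δx · [v(4) + v(4.5) + v(5) + ...].
Sum ≈ 0.416063.

0.416063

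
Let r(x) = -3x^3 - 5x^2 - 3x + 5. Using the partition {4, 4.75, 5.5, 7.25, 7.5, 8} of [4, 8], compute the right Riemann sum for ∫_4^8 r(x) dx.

-4647.578125

Subinterval widths: 0.75, 0.75, 1.75, 0.25, 0.5.
Right endpoints: 4.75, 5.5, 7.25, 7.5, 8.
r(4.75) = -443.578125, r(5.5) = -661.875, r(7.25) = -1422.796875, r(7.5) = -1564.375, r(8) = -1875.
Sum = Σ Δx_i · r(x_i).
Sum = -4647.578125.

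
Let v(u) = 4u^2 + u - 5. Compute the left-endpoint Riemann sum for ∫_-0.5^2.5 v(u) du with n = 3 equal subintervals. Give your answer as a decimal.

-2.5

Δu = (2.5 − (-0.5))/3 = 1.
Left endpoints: -0.5, 0.5, 1.5.
v(-0.5) = -4.5, v(0.5) = -3.5, v(1.5) = 5.5.
Sum = Δu · [v(-0.5) + v(0.5) + v(1.5)].
Sum = -2.5.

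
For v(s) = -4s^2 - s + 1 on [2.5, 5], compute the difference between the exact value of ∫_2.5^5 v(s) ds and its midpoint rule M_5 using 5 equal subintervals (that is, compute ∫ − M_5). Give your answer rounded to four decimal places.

Exact integral: ∫_2.5^5 v(s) ds ≈ -152.708333.
M_5 = -152.5.
Error ≈ -152.708333 − (-152.5) ≈ -0.2083.

-0.2083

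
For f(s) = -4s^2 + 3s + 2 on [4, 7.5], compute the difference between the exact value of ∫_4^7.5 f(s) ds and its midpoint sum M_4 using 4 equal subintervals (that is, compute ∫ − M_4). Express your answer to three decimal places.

Exact integral: ∫_4^7.5 f(s) ds ≈ -409.79167.
M_4 = -408.8984375.
Error ≈ -409.79167 − (-408.8984375) ≈ -0.893.

-0.893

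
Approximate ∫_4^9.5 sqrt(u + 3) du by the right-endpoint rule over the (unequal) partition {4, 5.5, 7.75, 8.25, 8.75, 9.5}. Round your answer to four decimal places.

17.7929

Subinterval widths: 1.5, 2.25, 0.5, 0.5, 0.75.
Right endpoints: 5.5, 7.75, 8.25, 8.75, 9.5.
f(5.5) ≈ 2.9155, f(7.75) ≈ 3.2787, f(8.25) ≈ 3.3541, f(8.75) ≈ 3.4278, f(9.5) ≈ 3.5355.
Sum = Σ Δu_i · f(u_i).
Sum ≈ 17.7929.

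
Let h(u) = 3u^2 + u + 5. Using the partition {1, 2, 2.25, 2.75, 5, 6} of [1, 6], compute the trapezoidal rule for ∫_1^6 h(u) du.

Subinterval widths: 1, 0.25, 0.5, 2.25, 1.
h(1) = 9, h(2) = 19, h(2.25) = 22.4375, h(2.75) = 30.4375, h(5) = 85, h(6) = 119.
On each subinterval the trapezoid contributes (Δu_i/2)·[h(u_{i-1}) + h(u_i)].
Sum = 264.265625.

264.265625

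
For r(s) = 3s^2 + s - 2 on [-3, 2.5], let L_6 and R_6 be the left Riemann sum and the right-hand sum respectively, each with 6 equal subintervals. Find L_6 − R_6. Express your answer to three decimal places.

2.521

L_6 ≈ 33.82118.
R_6 ≈ 31.30035.
L_6 − R_6 ≈ 2.521.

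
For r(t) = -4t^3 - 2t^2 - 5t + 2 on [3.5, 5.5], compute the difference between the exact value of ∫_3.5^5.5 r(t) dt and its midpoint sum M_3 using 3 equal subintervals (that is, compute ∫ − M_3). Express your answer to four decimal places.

Exact integral: ∫_3.5^5.5 r(t) dt ≈ -888.333333.
M_3 ≈ -884.185185.
Error ≈ -888.333333 − (-884.185185) ≈ -4.1481.

-4.1481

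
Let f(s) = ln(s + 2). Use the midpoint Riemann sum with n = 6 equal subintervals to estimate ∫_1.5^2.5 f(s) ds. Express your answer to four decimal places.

Δs = (2.5 − 1.5)/6 = 1/6.
Midpoints: 19/12, 1.75, 23/12, 25/12, 2.25, 29/12.
f(19/12) ≈ 1.2763, f(1.75) ≈ 1.3218, f(23/12) ≈ 1.3652, f(25/12) ≈ 1.4069, f(2.25) ≈ 1.4469, f(29/12) ≈ 1.4854.
Sum = Δs · [f(19/12) + f(1.75) + f(23/12) + ...].
Sum ≈ 1.3838.

1.3838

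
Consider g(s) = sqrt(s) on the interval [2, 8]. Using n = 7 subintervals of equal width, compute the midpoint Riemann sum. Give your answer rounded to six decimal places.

13.204698

Δs = (8 − 2)/7 = 6/7.
Midpoints: 17/7, 23/7, 29/7, 5, 41/7, 47/7, 53/7.
g(17/7) ≈ 1.558387, g(23/7) ≈ 1.812654, g(29/7) ≈ 2.035401, g(5) ≈ 2.236068, g(41/7) ≈ 2.420153, g(47/7) ≈ 2.591194, g(53/7) ≈ 2.751623.
Sum = Δs · [g(17/7) + g(23/7) + g(29/7) + ...].
Sum ≈ 13.204698.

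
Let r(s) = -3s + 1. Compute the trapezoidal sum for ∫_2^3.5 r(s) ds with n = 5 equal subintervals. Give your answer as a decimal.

-10.875

Δs = (3.5 − 2)/5 = 0.3.
r(2) = -5, r(2.3) = -5.9, r(2.6) = -6.8, r(2.9) = -7.7, r(3.2) = -8.6, r(3.5) = -9.5.
T_5 = (Δs/2)·[r(s_0) + 2r(s_1) + ... + 2r(s_{4}) + r(s_5)].
Sum = -10.875.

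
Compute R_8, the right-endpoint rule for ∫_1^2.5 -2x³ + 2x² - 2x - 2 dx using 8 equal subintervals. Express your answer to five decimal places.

Δx = (2.5 − 1)/8 = 0.1875.
Right endpoints: 1.1875, 1.375, 1.5625, 1.75, 1.9375, 2.125, 2.3125, 2.5.
f(1.1875) = -10043/2048, f(1.375) = -6.16796875, f(1.5625) = -16121/2048, f(1.75) = -10.09375, f(1.9375) = -26447/2048, f(2.125) = -16.41015625, f(2.3125) = -42317/2048, f(2.5) = -25.75.
Sum = Δx · [f(1.1875) + f(1.375) + f(1.5625) + ...].
Sum ≈ -19.64502.

-19.64502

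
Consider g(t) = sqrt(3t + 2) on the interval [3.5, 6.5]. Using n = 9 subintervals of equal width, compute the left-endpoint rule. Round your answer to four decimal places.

Δt = (6.5 − 3.5)/9 = 1/3.
Left endpoints: 3.5, 23/6, 25/6, 4.5, 29/6, 31/6, 5.5, 35/6, 37/6.
g(3.5) ≈ 3.5355, g(23/6) ≈ 3.6742, g(25/6) ≈ 3.8079, g(4.5) ≈ 3.9370, g(29/6) ≈ 4.0620, g(31/6) ≈ 4.1833, g(5.5) ≈ 4.3012, g(35/6) ≈ 4.4159, g(37/6) ≈ 4.5277.
Sum = Δt · [g(3.5) + g(23/6) + g(25/6) + ...].
Sum ≈ 12.1482.

12.1482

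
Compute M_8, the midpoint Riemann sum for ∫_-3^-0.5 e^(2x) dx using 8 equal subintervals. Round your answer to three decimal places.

Δx = (-0.5 − (-3))/8 = 0.3125.
Midpoints: -2.84375, -2.53125, -2.21875, -1.90625, -1.59375, -1.28125, -0.96875, -0.65625.
f(-2.84375) ≈ 0.003, f(-2.53125) ≈ 0.006, f(-2.21875) ≈ 0.012, f(-1.90625) ≈ 0.022, f(-1.59375) ≈ 0.041, f(-1.28125) ≈ 0.077, f(-0.96875) ≈ 0.144, f(-0.65625) ≈ 0.269.
Sum = Δx · [f(-2.84375) + f(-2.53125) + f(-2.21875) + ...].
Sum ≈ 0.180.

0.180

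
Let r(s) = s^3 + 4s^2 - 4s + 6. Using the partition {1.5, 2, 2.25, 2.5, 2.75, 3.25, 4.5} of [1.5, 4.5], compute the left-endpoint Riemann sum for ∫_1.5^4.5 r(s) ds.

138

Subinterval widths: 0.5, 0.25, 0.25, 0.25, 0.5, 1.25.
Left endpoints: 1.5, 2, 2.25, 2.5, 2.75, 3.25.
r(1.5) = 12.375, r(2) = 22, r(2.25) = 28.640625, r(2.5) = 36.625, r(2.75) = 46.046875, r(3.25) = 69.578125.
Sum = Σ Δs_i · r(s_i).
Sum = 138.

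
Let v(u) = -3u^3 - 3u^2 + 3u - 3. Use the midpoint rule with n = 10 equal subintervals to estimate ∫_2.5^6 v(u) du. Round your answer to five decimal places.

Δu = (6 − 2.5)/10 = 0.35.
Midpoints: 2.675, 3.025, 3.375, 3.725, 4.075, 4.425, 4.775, 5.125, 5.475, 5.825.
v(2.675) = -4727409/64000, v(3.025) = -6682803/64000, v(3.375) = -72897/512, v(3.725) = -12064767/64000, v(4.075) = -15590121/64000, v(4.425) = -19737579/64000, v(4.775) = -24556533/64000, v(5.125) = -240771/512, v(5.475) = -36406497/64000, v(5.825) = -43536291/64000.
Sum = Δu · [v(2.675) + v(3.025) + v(3.375) + ...].
Sum ≈ -1107.47930.

-1107.47930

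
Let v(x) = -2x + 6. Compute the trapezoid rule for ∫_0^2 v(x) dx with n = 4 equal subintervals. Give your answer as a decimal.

8

Δx = (2 − 0)/4 = 0.5.
v(0) = 6, v(0.5) = 5, v(1) = 4, v(1.5) = 3, v(2) = 2.
T_4 = (Δx/2)·[v(x_0) + 2v(x_1) + 2v(x_2) + 2v(x_3) + v(x_4)].
Sum = 8.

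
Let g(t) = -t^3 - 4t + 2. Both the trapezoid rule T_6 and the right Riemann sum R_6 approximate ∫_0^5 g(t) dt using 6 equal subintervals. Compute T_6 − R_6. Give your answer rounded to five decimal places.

60.41667

T_6 ≈ -200.5902778.
R_6 ≈ -261.0069444.
T_6 − R_6 ≈ 60.41667.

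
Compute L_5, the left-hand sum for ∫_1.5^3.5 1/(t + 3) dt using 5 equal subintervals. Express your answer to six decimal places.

Δt = (3.5 − 1.5)/5 = 0.4.
Left endpoints: 1.5, 1.9, 2.3, 2.7, 3.1.
f(1.5) = 2/9, f(1.9) = 10/49, f(2.3) = 10/53, f(2.7) = 10/57, f(3.1) = 10/61.
Sum = Δt · [f(1.5) + f(1.9) + f(2.3) + f(2.7) + f(3.1)].
Sum ≈ 0.381742.

0.381742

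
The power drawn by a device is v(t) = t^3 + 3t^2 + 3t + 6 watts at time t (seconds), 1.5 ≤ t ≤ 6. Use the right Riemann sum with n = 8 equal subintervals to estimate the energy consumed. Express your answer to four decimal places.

Δt = (6 − 1.5)/8 = 0.5625.
Right endpoints: 2.0625, 2.625, 3.1875, 3.75, 4.3125, 4.875, 5.4375, 6.
v(2.0625) = 138129/4096, v(2.625) = 26949/512, v(3.1875) = 321243/4096, v(3.75) = 112.171875, v(4.3125) = 634605/4096, v(4.875) = 106383/512, v(5.4375) = 1113207/4096, v(6) = 348.
Sum = Δt · [v(2.0625) + v(2.625) + v(3.1875) + ...].
Sum ≈ 708.4402.

708.4402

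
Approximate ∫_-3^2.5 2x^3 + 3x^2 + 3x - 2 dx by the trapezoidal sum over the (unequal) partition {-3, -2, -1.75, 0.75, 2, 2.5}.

Subinterval widths: 1, 0.25, 2.5, 1.25, 0.5.
f(-3) = -38, f(-2) = -12, f(-1.75) = -8.78125, f(0.75) = 2.78125, f(2) = 32, f(2.5) = 55.5.
On each subinterval the trapezoid contributes (Δx_i/2)·[f(x_{i-1}) + f(x_i)].
Sum = 8.515625.

8.515625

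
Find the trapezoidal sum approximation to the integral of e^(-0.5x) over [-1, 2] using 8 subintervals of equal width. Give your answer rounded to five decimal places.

Δx = (2 − (-1))/8 = 0.375.
f(-1) ≈ 1.64872, f(-0.625) ≈ 1.36684, f(-0.25) ≈ 1.13315, f(0.125) ≈ 0.93941, f(0.5) ≈ 0.77880, f(0.875) ≈ 0.64565, f(1.25) ≈ 0.53526, f(1.625) ≈ 0.44375, f(2) ≈ 0.36788.
T_8 = (Δx/2)·[f(x_0) + 2f(x_1) + ... + 2f(x_{7}) + f(x_8)].
Sum ≈ 2.56918.

2.56918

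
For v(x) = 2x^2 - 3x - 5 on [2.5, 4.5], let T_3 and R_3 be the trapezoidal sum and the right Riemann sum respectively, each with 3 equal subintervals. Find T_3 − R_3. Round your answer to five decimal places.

T_3 ≈ 19.6296296.
R_3 ≈ 26.9629630.
T_3 − R_3 ≈ -7.33333.

-7.33333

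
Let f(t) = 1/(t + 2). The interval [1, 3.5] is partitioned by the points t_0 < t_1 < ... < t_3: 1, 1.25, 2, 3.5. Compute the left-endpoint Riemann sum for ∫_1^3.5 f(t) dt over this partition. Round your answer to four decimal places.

Subinterval widths: 0.25, 0.75, 1.5.
Left endpoints: 1, 1.25, 2.
f(1) = 1/3, f(1.25) = 4/13, f(2) = 0.25.
Sum = Σ Δt_i · f(t_i).
Sum ≈ 0.6891.

0.6891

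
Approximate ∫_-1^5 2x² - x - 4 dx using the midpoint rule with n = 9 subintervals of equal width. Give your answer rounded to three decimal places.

Δx = (5 − (-1))/9 = 2/3.
Midpoints: -2/3, 0, 2/3, 4/3, 2, 8/3, 10/3, 4, 14/3.
f(-2/3) = -22/9, f(0) = -4, f(2/3) = -34/9, f(4/3) = -16/9, f(2) = 2, f(8/3) = 68/9, f(10/3) = 134/9, f(4) = 24, f(14/3) = 314/9.
Sum = Δx · [f(-2/3) + f(0) + f(2/3) + ...].
Sum ≈ 47.556.

47.556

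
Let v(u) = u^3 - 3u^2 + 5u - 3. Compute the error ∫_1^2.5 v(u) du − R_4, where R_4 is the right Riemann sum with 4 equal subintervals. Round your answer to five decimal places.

Exact integral: ∫_1^2.5 v(u) du = 3.515625.
R_4 ≈ 4.7900391.
Error ≈ 3.515625 − 4.7900391 ≈ -1.27441.

-1.27441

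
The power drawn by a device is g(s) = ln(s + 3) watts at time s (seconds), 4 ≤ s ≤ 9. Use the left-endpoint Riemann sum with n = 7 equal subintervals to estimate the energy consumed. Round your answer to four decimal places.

Δs = (9 − 4)/7 = 5/7.
Left endpoints: 4, 33/7, 38/7, 43/7, 48/7, 53/7, 58/7.
g(4) ≈ 1.9459, g(33/7) ≈ 2.0431, g(38/7) ≈ 2.1316, g(43/7) ≈ 2.2130, g(48/7) ≈ 2.2882, g(53/7) ≈ 2.3582, g(58/7) ≈ 2.4235.
Sum = Δs · [g(4) + g(33/7) + g(38/7) + ...].
Sum ≈ 11.0025.

11.0025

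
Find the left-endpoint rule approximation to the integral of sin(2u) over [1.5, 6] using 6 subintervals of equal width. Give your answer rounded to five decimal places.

-0.48405

Δu = (6 − 1.5)/6 = 0.75.
Left endpoints: 1.5, 2.25, 3, 3.75, 4.5, 5.25.
f(1.5) ≈ 0.14112, f(2.25) ≈ -0.97753, f(3) ≈ -0.27942, f(3.75) ≈ 0.93800, f(4.5) ≈ 0.41212, f(5.25) ≈ -0.87970.
Sum = Δu · [f(1.5) + f(2.25) + f(3) + ...].
Sum ≈ -0.48405.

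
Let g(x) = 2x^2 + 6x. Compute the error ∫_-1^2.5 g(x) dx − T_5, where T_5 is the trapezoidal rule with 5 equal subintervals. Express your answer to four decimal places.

-0.5717

Exact integral: ∫_-1^2.5 g(x) dx ≈ 26.833333.
T_5 = 27.405.
Error ≈ 26.833333 − 27.405 ≈ -0.5717.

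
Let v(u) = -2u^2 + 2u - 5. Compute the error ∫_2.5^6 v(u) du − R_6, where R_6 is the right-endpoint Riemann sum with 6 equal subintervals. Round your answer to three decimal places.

15.709

Exact integral: ∫_2.5^6 v(u) du ≈ -121.33333.
R_6 ≈ -137.04282.
Error ≈ -121.33333 − (-137.04282) ≈ 15.709.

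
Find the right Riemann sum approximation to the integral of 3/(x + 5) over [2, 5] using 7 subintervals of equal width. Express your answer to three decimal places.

1.043

Δx = (5 − 2)/7 = 3/7.
Right endpoints: 17/7, 20/7, 23/7, 26/7, 29/7, 32/7, 5.
f(17/7) = 21/52, f(20/7) = 21/55, f(23/7) = 21/58, f(26/7) = 21/61, f(29/7) = 0.328125, f(32/7) = 21/67, f(5) = 0.3.
Sum = Δx · [f(17/7) + f(20/7) + f(23/7) + ...].
Sum ≈ 1.043.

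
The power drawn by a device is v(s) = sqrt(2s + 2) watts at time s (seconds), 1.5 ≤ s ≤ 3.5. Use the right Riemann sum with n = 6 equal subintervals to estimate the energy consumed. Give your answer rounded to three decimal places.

5.399

Δs = (3.5 − 1.5)/6 = 1/3.
Right endpoints: 11/6, 13/6, 2.5, 17/6, 19/6, 3.5.
v(11/6) ≈ 2.380, v(13/6) ≈ 2.517, v(2.5) ≈ 2.646, v(17/6) ≈ 2.769, v(19/6) ≈ 2.887, v(3.5) ≈ 3.000.
Sum = Δs · [v(11/6) + v(13/6) + v(2.5) + ...].
Sum ≈ 5.399.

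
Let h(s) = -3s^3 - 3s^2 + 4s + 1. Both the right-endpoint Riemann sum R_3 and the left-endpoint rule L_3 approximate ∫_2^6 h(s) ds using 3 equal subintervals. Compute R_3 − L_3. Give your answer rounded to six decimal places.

R_3 ≈ -1615.55555556.
L_3 ≈ -676.88888889.
R_3 − L_3 ≈ -938.666667.

-938.666667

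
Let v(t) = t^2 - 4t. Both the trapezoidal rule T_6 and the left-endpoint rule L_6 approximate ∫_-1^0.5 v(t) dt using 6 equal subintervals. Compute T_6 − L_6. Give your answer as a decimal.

T_6 = 1.890625.
L_6 = 2.734375.
T_6 − L_6 = -0.84375.

-0.84375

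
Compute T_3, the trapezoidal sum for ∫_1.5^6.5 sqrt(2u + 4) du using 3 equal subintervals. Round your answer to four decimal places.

Δu = (6.5 − 1.5)/3 = 5/3.
f(1.5) ≈ 2.6458, f(19/6) ≈ 3.2146, f(29/6) ≈ 3.6968, f(6.5) ≈ 4.1231.
T_3 = (Δu/2)·[f(u_0) + 2f(u_1) + 2f(u_2) + f(u_3)].
Sum ≈ 17.1597.

17.1597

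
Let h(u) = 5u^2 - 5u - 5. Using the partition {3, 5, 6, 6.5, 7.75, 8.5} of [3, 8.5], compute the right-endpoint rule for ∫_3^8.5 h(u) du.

Subinterval widths: 2, 1, 0.5, 1.25, 0.75.
Right endpoints: 5, 6, 6.5, 7.75, 8.5.
h(5) = 95, h(6) = 145, h(6.5) = 173.75, h(7.75) = 256.5625, h(8.5) = 313.75.
Sum = Σ Δu_i · h(u_i).
Sum = 977.890625.

977.890625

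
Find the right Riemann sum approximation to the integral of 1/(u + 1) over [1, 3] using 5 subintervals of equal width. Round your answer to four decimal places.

Δu = (3 − 1)/5 = 0.4.
Right endpoints: 1.4, 1.8, 2.2, 2.6, 3.
f(1.4) = 5/12, f(1.8) = 5/14, f(2.2) = 0.3125, f(2.6) = 5/18, f(3) = 0.25.
Sum = Δu · [f(1.4) + f(1.8) + f(2.2) + f(2.6) + f(3)].
Sum ≈ 0.6456.

0.6456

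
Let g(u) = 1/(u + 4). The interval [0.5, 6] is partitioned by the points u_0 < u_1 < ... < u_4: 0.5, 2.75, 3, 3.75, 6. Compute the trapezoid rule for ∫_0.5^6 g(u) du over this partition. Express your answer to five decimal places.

Subinterval widths: 2.25, 0.25, 0.75, 2.25.
g(0.5) = 2/9, g(2.75) = 4/27, g(3) = 1/7, g(3.75) = 4/31, g(6) = 0.1.
On each subinterval the trapezoid contributes (Δu_i/2)·[g(u_{i-1}) + g(u_i)].
Sum ≈ 0.81266.

0.81266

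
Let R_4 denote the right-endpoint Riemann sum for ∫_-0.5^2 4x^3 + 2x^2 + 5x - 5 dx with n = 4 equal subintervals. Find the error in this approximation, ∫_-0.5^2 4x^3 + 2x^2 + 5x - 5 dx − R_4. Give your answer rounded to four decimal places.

-18.1966

Exact integral: ∫_-0.5^2 f(x) dx ≈ 18.229167.
R_4 = 36.42578125.
Error ≈ 18.229167 − 36.42578125 ≈ -18.1966.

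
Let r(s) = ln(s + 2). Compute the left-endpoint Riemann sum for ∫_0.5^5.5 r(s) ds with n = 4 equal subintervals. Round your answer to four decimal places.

Δs = (5.5 − 0.5)/4 = 1.25.
Left endpoints: 0.5, 1.75, 3, 4.25.
r(0.5) ≈ 0.9163, r(1.75) ≈ 1.3218, r(3) ≈ 1.6094, r(4.25) ≈ 1.8326.
Sum = Δs · [r(0.5) + r(1.75) + r(3) + r(4.25)].
Sum ≈ 7.1001.

7.1001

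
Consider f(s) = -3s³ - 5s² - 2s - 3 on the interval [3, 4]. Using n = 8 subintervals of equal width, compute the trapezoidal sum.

Δs = (4 − 3)/8 = 0.125.
f(3) = -135, f(3.125) = -76611/512, f(3.25) = -165.296875, f(3.375) = -93201/512, f(3.5) = -199.875, f(3.625) = -112055/512, f(3.75) = -239.015625, f(3.875) = -133317/512, f(4) = -283.
T_8 = (Δs/2)·[f(s_0) + 2f(s_1) + ... + 2f(s_{7}) + f(s_8)].
Sum = -203.01171875.

-203.01171875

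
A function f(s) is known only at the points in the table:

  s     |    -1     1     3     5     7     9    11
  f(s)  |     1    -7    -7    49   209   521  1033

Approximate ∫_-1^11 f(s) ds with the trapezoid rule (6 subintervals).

Δs = 2.
T_6 = (2/2)·[1 + 2·(-7) + 2·(-7) + 2·49 + 2·209 + 2·521 + 1033] = 2564.

2564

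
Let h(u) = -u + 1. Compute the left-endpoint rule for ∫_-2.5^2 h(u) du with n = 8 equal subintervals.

Δu = (2 − (-2.5))/8 = 0.5625.
Left endpoints: -2.5, -1.9375, -1.375, -0.8125, -0.25, 0.3125, 0.875, 1.4375.
h(-2.5) = 3.5, h(-1.9375) = 2.9375, h(-1.375) = 2.375, h(-0.8125) = 1.8125, h(-0.25) = 1.25, h(0.3125) = 0.6875, h(0.875) = 0.125, h(1.4375) = -0.4375.
Sum = Δu · [h(-2.5) + h(-1.9375) + h(-1.375) + ...].
Sum = 6.890625.

6.890625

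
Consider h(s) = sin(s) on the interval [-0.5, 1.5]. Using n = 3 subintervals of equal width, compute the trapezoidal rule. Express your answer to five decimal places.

0.77674

Δs = (1.5 − (-0.5))/3 = 2/3.
h(-0.5) ≈ -0.47943, h(1/6) ≈ 0.16590, h(5/6) ≈ 0.74018, h(1.5) ≈ 0.99749.
T_3 = (Δs/2)·[h(s_0) + 2h(s_1) + 2h(s_2) + h(s_3)].
Sum ≈ 0.77674.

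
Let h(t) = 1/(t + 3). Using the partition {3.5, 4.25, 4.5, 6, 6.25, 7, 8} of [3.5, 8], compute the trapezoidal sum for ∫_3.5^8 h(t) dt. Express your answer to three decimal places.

Subinterval widths: 0.75, 0.25, 1.5, 0.25, 0.75, 1.
h(3.5) = 2/13, h(4.25) = 4/29, h(4.5) = 2/15, h(6) = 1/9, h(6.25) = 4/37, h(7) = 0.1, h(8) = 1/11.
On each subinterval the trapezoid contributes (Δt_i/2)·[h(t_{i-1}) + h(t_i)].
Sum ≈ 0.528.

0.528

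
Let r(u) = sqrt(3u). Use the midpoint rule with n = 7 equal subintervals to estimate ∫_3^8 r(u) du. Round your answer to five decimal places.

Δu = (8 − 3)/7 = 5/7.
Midpoints: 47/14, 57/14, 67/14, 5.5, 87/14, 97/14, 107/14.
r(47/14) ≈ 3.17355, r(57/14) ≈ 3.49489, r(67/14) ≈ 3.78908, r(5.5) ≈ 4.06202, r(87/14) ≈ 4.31774, r(97/14) ≈ 4.55914, r(107/14) ≈ 4.78838.
Sum = Δu · [r(47/14) + r(57/14) + r(67/14) + ...].
Sum ≈ 20.13200.

20.13200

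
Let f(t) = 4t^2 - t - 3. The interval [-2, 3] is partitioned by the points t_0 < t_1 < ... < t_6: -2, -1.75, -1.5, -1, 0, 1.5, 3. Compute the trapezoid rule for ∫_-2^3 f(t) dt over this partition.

34.4375

Subinterval widths: 0.25, 0.25, 0.5, 1, 1.5, 1.5.
f(-2) = 15, f(-1.75) = 11, f(-1.5) = 7.5, f(-1) = 2, f(0) = -3, f(1.5) = 4.5, f(3) = 30.
On each subinterval the trapezoid contributes (Δt_i/2)·[f(t_{i-1}) + f(t_i)].
Sum = 34.4375.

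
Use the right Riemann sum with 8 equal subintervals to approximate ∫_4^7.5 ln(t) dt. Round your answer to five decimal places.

6.20224

Δt = (7.5 − 4)/8 = 0.4375.
Right endpoints: 4.4375, 4.875, 5.3125, 5.75, 6.1875, 6.625, 7.0625, 7.5.
f(4.4375) ≈ 1.49009, f(4.875) ≈ 1.58412, f(5.3125) ≈ 1.67006, f(5.75) ≈ 1.74920, f(6.1875) ≈ 1.82253, f(6.625) ≈ 1.89085, f(7.0625) ≈ 1.95480, f(7.5) ≈ 2.01490.
Sum = Δt · [f(4.4375) + f(4.875) + f(5.3125) + ...].
Sum ≈ 6.20224.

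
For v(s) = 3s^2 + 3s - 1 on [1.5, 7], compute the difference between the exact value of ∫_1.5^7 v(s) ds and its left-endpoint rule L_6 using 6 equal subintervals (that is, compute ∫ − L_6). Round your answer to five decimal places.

Exact integral: ∫_1.5^7 v(s) ds = 404.25.
L_6 ≈ 334.7170139.
Error ≈ 404.25 − 334.7170139 ≈ 69.53299.

69.53299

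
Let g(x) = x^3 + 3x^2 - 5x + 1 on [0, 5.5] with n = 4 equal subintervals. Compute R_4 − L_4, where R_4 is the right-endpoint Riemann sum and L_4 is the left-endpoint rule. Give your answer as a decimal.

R_4 ≈ 502.379883.
L_4 ≈ 186.645508.
R_4 − L_4 = 315.734375.

315.734375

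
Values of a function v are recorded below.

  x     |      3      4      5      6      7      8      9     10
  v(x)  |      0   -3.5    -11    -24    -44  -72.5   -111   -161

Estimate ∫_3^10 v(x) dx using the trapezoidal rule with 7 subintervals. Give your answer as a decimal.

Δx = 1.
T_7 = (1/2)·[0 + 2·(-3.5) + 2·(-11) + 2·(-24) + 2·(-44) + 2·(-72.5) + 2·(-111) + (-161)] = -346.5.

-346.5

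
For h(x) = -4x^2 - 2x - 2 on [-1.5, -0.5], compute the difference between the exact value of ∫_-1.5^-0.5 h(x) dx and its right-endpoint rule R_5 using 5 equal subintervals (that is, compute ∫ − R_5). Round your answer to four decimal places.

Exact integral: ∫_-1.5^-0.5 h(x) dx ≈ -4.333333.
R_5 = -3.76.
Error ≈ -4.333333 − (-3.76) ≈ -0.5733.

-0.5733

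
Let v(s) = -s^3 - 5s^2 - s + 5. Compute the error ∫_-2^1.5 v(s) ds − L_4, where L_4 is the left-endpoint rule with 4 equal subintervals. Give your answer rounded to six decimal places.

Exact integral: ∫_-2^1.5 v(s) ds ≈ 2.15104167.
L_4 ≈ 2.93261719.
Error ≈ 2.15104167 − 2.93261719 ≈ -0.781576.

-0.781576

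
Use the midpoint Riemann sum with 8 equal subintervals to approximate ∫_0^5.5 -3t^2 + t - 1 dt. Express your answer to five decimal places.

-156.10010

Δt = (5.5 − 0)/8 = 0.6875.
Midpoints: 0.34375, 1.03125, 1.71875, 2.40625, 3.09375, 3.78125, 4.46875, 5.15625.
f(0.34375) = -1035/1024, f(1.03125) = -3235/1024, f(1.71875) = -8339/1024, f(2.40625) = -16347/1024, f(3.09375) = -27259/1024, f(3.78125) = -41075/1024, f(4.46875) = -57795/1024, f(5.15625) = -77419/1024.
Sum = Δt · [f(0.34375) + f(1.03125) + f(1.71875) + ...].
Sum ≈ -156.10010.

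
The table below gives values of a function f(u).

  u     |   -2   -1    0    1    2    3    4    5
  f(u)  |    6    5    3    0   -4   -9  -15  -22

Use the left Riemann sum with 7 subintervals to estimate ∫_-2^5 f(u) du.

Δu = 1.
Sum = 1·[6 + 5 + 3 + 0 + (-4) + (-9) + (-15)] = -14.

-14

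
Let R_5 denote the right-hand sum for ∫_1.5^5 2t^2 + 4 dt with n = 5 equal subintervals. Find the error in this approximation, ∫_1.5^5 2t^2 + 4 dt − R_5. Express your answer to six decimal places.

-16.496667

Exact integral: ∫_1.5^5 f(t) dt ≈ 95.08333333.
R_5 = 111.58.
Error ≈ 95.08333333 − 111.58 ≈ -16.496667.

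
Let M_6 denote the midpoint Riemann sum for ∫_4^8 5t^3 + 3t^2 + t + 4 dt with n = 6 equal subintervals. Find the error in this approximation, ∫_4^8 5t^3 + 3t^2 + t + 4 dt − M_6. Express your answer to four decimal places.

Exact integral: ∫_4^8 f(t) dt = 5288.
M_6 ≈ 5274.222222.
Error ≈ 5288 − 5274.222222 ≈ 13.7778.

13.7778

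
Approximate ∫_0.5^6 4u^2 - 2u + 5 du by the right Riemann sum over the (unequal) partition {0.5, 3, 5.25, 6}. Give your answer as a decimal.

Subinterval widths: 2.5, 2.25, 0.75.
Right endpoints: 3, 5.25, 6.
f(3) = 35, f(5.25) = 104.75, f(6) = 137.
Sum = Σ Δu_i · f(u_i).
Sum = 425.9375.

425.9375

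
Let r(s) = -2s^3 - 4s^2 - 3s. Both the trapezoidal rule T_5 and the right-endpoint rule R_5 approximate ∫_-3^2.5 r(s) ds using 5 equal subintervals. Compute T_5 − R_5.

T_5 = -34.5125.
R_5 = -84.425.
T_5 − R_5 = 49.9125.

49.9125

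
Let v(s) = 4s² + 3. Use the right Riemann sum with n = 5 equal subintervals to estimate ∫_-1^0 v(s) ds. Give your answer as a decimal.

Δs = (0 − (-1))/5 = 0.2.
Right endpoints: -0.8, -0.6, -0.4, -0.2, 0.
v(-0.8) = 5.56, v(-0.6) = 4.44, v(-0.4) = 3.64, v(-0.2) = 3.16, v(0) = 3.
Sum = Δs · [v(-0.8) + v(-0.6) + v(-0.4) + v(-0.2) + v(0)].
Sum = 3.96.

3.96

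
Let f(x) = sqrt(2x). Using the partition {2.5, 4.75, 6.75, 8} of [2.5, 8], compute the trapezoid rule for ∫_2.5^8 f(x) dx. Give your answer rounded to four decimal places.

17.5359

Subinterval widths: 2.25, 2, 1.25.
f(2.5) ≈ 2.2361, f(4.75) ≈ 3.0822, f(6.75) ≈ 3.6742, f(8) ≈ 4.0000.
On each subinterval the trapezoid contributes (Δx_i/2)·[f(x_{i-1}) + f(x_i)].
Sum ≈ 17.5359.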